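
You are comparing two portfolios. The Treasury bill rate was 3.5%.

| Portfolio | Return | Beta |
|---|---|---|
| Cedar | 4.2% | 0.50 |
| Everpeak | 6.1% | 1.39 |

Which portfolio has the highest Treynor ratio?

Everpeak

Cedar: Treynor = (4.2% − 3.5%) / 0.50 = 1.400
Everpeak: Treynor = (6.1% − 3.5%) / 1.39 = 1.871
Highest: Everpeak (1.871).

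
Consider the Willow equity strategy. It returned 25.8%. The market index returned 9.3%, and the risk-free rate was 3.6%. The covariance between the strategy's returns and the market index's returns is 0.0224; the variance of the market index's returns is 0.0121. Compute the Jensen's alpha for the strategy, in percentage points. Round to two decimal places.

11.65

β = Cov / Var = 0.0224 / 0.0121 = 1.8512
E[R] = Rf + β(Rm − Rf) = 3.6% + 1.8512 × (9.3% − 3.6%) = 14.1518%
α = Rp − E[R] = 25.8% − 14.1518% = 11.6482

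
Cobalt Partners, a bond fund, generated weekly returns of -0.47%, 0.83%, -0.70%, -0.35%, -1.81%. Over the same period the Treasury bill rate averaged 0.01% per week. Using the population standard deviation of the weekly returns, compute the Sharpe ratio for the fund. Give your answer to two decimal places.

r̄ = (-0.47 + 0.83 − 0.7 − 0.35 − 1.81) / 5 = -0.5000%
Σ(r − r̄)² = (-0.47 − (-0.5000))² + (0.83 − (-0.5000))² + (-0.7 − (-0.5000))² + … = 3.5484
population σ = √(3.5484 / 5) = √0.7097 = 0.8424%
Sharpe = (r̄ − rf) / σ = (-0.5000 − 0.01) / 0.8424 = -0.5100 / 0.8424 = -0.6054

-0.61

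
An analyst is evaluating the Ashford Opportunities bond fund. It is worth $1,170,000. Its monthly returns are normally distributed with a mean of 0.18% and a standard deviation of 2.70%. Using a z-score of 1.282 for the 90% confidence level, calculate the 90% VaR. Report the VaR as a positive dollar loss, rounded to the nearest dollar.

Return at the 90% tail: μ − z·σ = 0.18% − 1.282 × 2.70% = 0.18 − 3.4614 = -3.2814%
VaR = −(-3.2814%) × $1,170,000 = 3.2814% × $1,170,000 = $38,392

$38,392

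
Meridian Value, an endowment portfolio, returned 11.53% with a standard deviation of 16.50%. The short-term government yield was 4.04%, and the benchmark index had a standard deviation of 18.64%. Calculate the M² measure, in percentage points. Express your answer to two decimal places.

12.50

Sharpe = (Rp − Rf) / σp = (11.53% − 4.04%) / 16.50% = 0.4539
M² = Rf + Sharpe × σm = 4.04% + 0.4539 × 18.64% = 12.5007%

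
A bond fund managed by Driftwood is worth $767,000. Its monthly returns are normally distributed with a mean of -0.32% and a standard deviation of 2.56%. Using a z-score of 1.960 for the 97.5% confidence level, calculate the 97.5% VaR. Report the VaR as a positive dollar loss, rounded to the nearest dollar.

$40,939

Return at the 97.5% tail: μ − z·σ = -0.32% − 1.960 × 2.56% = -0.32 − 5.0176 = -5.3376%
VaR = −(-5.3376%) × $767,000 = 5.3376% × $767,000 = $40,939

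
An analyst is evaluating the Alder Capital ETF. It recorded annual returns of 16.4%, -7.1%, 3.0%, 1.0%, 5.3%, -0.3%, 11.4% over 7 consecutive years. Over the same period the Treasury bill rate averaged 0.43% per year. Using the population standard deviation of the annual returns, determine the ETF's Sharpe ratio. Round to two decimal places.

0.53

Mean return r̄ = 29.70 / 7 = 4.2429%
Σ(r − r̄)² = (16.4 − 4.2429)² + (-7.1 − 4.2429)² + … = 361.4971
σ = √[361.4971 / 7] = 7.1863%
Sharpe = (r̄ − rf) / σ = (4.2429 − 0.43) / 7.1863 = 3.8129 / 7.1863 = 0.5306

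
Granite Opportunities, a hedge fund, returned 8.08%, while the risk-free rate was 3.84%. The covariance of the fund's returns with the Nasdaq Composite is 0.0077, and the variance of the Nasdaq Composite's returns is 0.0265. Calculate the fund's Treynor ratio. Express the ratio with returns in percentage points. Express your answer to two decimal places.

14.59

β = Cov / Var = 0.0077 / 0.0265 = 0.2906
Treynor = (Rp − Rf) / β = (8.08% − 3.84%) / 0.2906 = 4.24 / 0.2906 = 14.5905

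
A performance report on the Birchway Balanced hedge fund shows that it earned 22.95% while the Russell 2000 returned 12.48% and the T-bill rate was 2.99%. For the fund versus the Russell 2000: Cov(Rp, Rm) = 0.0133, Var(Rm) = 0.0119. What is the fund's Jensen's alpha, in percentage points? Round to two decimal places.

9.35

β = Cov / Var = 0.0133 / 0.0119 = 1.1176
E[R] = Rf + β(Rm − Rf) = 2.99% + 1.1176 × (12.48% − 2.99%) = 13.5960%
α = Rp − E[R] = 22.95% − 13.5960% = 9.3540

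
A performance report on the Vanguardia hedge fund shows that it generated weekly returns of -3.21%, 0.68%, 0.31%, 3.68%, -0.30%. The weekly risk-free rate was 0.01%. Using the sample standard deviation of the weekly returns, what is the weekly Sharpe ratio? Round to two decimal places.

Mean return r̄ = 1.160 / 5 = 0.2320%
Σ(r − r̄)² = 24.2259; sample σ = √(24.2259/4) = 2.4610%
Sharpe = (r̄ − rf) / σ = (0.2320 − 0.01) / 2.4610 = 0.2220 / 2.4610 = 0.0902

0.09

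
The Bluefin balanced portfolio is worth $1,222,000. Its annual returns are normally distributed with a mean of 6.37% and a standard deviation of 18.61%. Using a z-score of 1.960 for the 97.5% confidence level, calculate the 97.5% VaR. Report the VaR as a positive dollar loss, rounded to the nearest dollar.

$367,890

Return at the 97.5% tail: μ − z·σ = 6.37% − 1.960 × 18.61% = 6.37 − 36.4756 = -30.1056%
VaR = −(-30.1056%) × $1,222,000 = 30.1056% × $1,222,000 = $367,890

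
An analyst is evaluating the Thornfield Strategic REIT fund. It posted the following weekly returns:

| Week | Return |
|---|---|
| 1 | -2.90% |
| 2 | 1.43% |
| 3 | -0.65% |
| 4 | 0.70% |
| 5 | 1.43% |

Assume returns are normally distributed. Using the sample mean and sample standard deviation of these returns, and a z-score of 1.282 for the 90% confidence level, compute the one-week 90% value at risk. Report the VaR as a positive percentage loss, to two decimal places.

2.35

r̄ = (-2.9 + 1.43 − 0.65 + 0.7 + 1.43) / 5 = 0.0020%
Σ(r − r̄)² = (-2.9 − 0.0020)² + (1.43 − 0.0020)² + (-0.65 − 0.0020)² + … = 13.4123
σ = √[13.4123 / 4] = 1.8311%
VaR = −(r̄ − z·σ) = −(0.0020 − 1.282 × 1.8311) = −(-2.3455) = 2.3455%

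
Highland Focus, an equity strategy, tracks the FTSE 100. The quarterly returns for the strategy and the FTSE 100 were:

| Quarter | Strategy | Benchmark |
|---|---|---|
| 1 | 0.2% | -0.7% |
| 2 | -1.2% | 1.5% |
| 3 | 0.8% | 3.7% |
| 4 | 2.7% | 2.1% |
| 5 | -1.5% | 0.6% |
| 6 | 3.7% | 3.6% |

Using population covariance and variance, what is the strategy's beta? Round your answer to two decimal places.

r̄p = 0.7833%,  r̄m = 1.8000%
Cov = Σ(rp − r̄p)(rm − r̄m) / 6 = 1.7750
Var(rm) = Σ(rm − r̄m)² / 6 = 2.4533
β = Cov / Var = 1.7750 / 2.4533 = 0.7235

0.72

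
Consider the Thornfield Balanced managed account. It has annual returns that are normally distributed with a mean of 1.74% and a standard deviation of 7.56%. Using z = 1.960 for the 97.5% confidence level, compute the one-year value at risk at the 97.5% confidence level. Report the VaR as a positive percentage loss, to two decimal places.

VaR (as % loss) = −(μ − z·σ) = −(1.74% − 1.960 × 7.56%) = −(-13.0776%) = 13.0776%

13.08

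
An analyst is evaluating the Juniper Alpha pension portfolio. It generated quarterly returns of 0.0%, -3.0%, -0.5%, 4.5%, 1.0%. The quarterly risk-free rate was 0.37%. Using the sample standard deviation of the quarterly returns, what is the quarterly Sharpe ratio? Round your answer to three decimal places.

0.011

μ = (0 − 3 − 0.5 + 4.5 + 1) / 5 = 2.00 / 5 = 0.4000%
Σ(r − μ)² = (0 − 0.4000)² + (-3 − 0.4000)² + (-0.5 − 0.4000)² + … = 29.7000
σ = √[29.7000 / 4] = 2.7249%
Sharpe = (μ − rf) / σ = (0.4000 − 0.37) / 2.7249 = 0.0300 / 2.7249 = 0.0110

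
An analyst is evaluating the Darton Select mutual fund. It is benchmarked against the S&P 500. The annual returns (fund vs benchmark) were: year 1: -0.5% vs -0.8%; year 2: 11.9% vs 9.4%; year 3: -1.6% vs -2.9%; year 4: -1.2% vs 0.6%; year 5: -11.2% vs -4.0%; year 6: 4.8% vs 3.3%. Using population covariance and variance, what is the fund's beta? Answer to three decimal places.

r̄p = 0.3667%,  r̄m = 0.9333%
Cov = Σ(rp − r̄p)(rm − r̄m) / 6 = 29.1278
Var(rm) = Σ(rm − r̄m)² / 6 = 19.9056
β = Cov / Var = 29.1278 / 19.9056 = 1.4633

1.463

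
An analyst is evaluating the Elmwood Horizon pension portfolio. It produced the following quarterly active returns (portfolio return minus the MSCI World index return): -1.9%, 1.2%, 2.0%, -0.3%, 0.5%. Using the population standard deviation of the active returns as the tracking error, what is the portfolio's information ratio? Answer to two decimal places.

0.22

μ = (-1.9 + 1.2 + 2 − 0.3 + 0.5) / 5 = 0.3000%
Σ(r − μ)² = (-1.9 − 0.3000)² + (1.2 − 0.3000)² + … = 8.9400
population σ = √(8.9400 / 5) = √1.7880 = 1.3372%
IR = μ / tracking error = 0.3000 / 1.3372 = 0.2243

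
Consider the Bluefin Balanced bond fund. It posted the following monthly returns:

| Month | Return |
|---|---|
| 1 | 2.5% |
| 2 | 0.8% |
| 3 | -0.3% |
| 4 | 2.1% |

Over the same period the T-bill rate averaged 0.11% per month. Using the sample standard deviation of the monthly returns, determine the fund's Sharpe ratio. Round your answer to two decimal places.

0.91

r̄ = (2.5 + 0.8 − 0.3 + 2.1) / 4 = 1.2750%
Sample σ = √[Σ(r − r̄)² / 3] = √[4.8875 / 3] = √1.6292 = 1.2764%
Sharpe = (r̄ − rf) / σ = (1.2750 − 0.11) / 1.2764 = 1.1650 / 1.2764 = 0.9127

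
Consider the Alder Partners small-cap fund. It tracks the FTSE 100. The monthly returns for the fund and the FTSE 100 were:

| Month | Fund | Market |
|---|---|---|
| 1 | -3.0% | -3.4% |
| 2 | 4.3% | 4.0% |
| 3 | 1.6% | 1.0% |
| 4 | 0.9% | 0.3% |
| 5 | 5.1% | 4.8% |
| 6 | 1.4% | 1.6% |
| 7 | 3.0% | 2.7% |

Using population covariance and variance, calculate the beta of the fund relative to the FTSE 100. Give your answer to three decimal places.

r̄p = 1.9000%,  r̄m = 1.5714%
Cov = Σ(rp − r̄p)(rm − r̄m) / 7 = 6.1700
Var(rm) = Σ(rm − r̄m)² / 7 = 6.3220
β = Cov / Var = 6.1700 / 6.3220 = 0.9760

0.976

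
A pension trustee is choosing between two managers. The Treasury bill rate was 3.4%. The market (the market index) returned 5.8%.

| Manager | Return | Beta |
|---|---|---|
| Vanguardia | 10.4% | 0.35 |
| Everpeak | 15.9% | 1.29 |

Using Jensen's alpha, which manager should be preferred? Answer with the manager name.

Everpeak

Vanguardia: α = 10.4% − [3.4% + 0.35 × (5.8% − 3.4%)] = 6.160
Everpeak: α = 15.9% − [3.4% + 1.29 × (5.8% − 3.4%)] = 9.404
Highest: Everpeak (9.404).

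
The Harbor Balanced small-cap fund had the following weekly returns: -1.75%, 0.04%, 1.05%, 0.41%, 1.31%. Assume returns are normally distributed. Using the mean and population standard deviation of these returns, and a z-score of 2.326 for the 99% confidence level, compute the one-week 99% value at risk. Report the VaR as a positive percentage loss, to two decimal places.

2.30

r̄ = (-1.75 + 0.04 + 1.05 + 0.41 + 1.31) / 5 = 0.2120%
Σ(r − r̄)² = (-1.75 − 0.2120)² + (0.04 − 0.2120)² + (1.05 − 0.2120)² + … = 5.8261
σ = √[5.8261 / 5] = 1.0795%
VaR = −(r̄ − z·σ) = −(0.2120 − 2.326 × 1.0795) = −(-2.2989) = 2.2989%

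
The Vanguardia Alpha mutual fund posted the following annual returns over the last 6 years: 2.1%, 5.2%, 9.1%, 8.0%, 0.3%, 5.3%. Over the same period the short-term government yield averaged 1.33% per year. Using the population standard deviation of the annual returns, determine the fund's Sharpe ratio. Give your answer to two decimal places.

1.20

r̄ = (2.1 + 5.2 + 9.1 + 8 + 0.3 + 5.3) / 6 = 5.0000%
Population σ = √[Σ(r − r̄)² / 6] = √[56.4400 / 6] = √9.4067 = 3.0670%
Sharpe = (r̄ − rf) / σ = (5.0000 − 1.33) / 3.0670 = 3.6700 / 3.0670 = 1.1966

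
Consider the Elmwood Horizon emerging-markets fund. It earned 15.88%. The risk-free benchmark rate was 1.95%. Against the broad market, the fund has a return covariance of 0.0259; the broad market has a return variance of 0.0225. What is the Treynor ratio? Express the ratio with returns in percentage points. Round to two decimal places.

12.10

β = Cov / Var = 0.0259 / 0.0225 = 1.1511
Treynor = (Rp − Rf) / β = (15.88% − 1.95%) / 1.1511 = 13.93 / 1.1511 = 12.1015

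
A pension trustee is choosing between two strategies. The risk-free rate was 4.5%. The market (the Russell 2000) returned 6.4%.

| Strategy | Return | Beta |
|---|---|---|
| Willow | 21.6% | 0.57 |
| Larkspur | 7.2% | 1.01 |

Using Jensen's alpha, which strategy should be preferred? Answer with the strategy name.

Willow: α = 21.6% − [4.5% + 0.57 × (6.4% − 4.5%)] = 16.017
Larkspur: α = 7.2% − [4.5% + 1.01 × (6.4% − 4.5%)] = 0.781
Highest: Willow (16.017).

Willow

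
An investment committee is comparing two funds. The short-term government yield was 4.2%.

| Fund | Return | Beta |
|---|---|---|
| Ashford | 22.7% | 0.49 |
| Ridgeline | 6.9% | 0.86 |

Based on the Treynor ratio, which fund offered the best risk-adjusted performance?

Ashford

Ashford: Treynor = (22.7% − 4.2%) / 0.49 = 37.755
Ridgeline: Treynor = (6.9% − 4.2%) / 0.86 = 3.140
Highest: Ashford (37.755).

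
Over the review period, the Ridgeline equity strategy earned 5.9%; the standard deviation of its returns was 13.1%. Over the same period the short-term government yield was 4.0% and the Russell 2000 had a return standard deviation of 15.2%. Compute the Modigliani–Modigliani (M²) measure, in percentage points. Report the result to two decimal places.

Sharpe = (Rp − Rf) / σp = (5.9% − 4.0%) / 13.1% = 0.1450
M² = Rf + Sharpe × σm = 4.0% + 0.1450 × 15.2% = 6.2040%

6.20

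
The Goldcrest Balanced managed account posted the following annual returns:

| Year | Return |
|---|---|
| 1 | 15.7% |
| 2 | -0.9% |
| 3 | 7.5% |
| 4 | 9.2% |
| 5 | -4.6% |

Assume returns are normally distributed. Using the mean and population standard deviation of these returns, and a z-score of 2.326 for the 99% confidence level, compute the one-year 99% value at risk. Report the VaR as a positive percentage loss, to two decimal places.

Mean return μ = 26.90 / 5 = 5.3800%
Σ(r − μ)² = (15.7 − 5.3800)² + (-0.9 − 5.3800)² + (7.5 − 5.3800)² + … = 264.6280
population σ = √(264.6280 / 5) = √52.9256 = 7.2750%
VaR = −(μ − z·σ) = −(5.3800 − 2.326 × 7.2750) = −(-11.5417) = 11.5417%

11.54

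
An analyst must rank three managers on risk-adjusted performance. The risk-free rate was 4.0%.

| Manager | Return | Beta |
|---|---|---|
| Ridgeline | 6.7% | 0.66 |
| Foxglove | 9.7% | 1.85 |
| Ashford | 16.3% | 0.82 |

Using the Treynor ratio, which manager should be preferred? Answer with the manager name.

Ridgeline: Treynor = (6.7% − 4.0%) / 0.66 = 4.091
Foxglove: Treynor = (9.7% − 4.0%) / 1.85 = 3.081
Ashford: Treynor = (16.3% − 4.0%) / 0.82 = 15.000
Highest: Ashford (15.000).

Ashford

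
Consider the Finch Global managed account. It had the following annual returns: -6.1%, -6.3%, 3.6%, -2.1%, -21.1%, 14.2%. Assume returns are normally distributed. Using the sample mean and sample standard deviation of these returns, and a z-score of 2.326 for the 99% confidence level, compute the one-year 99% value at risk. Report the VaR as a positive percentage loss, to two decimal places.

30.26

μ = (-6.1 − 6.3 + 3.6 − 2.1 − 21.1 + 14.2) / 6 = -2.9667%
Σ(r − μ)² = 688.3133; sample σ = √(688.3133/5) = 11.7330%
VaR = −(μ − z·σ) = −(-2.9667 − 2.326 × 11.7330) = −(-30.2577) = 30.2577%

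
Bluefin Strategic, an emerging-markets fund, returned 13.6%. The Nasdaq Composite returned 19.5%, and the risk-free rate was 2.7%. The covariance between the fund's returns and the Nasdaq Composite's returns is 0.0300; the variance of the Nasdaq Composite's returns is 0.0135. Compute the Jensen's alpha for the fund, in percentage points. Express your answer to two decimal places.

β = Cov / Var = 0.0300 / 0.0135 = 2.2222
E[R] = Rf + β(Rm − Rf) = 2.7% + 2.2222 × (19.5% − 2.7%) = 40.0330%
α = Rp − E[R] = 13.6% − 40.0330% = -26.4330

-26.43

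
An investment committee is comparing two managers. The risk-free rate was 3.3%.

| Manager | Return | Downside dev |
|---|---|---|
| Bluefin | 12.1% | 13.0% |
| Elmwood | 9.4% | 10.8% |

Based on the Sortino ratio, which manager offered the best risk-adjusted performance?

Bluefin: Sortino ratio = (12.1% − 3.3%) / 13.0% = 0.677
Elmwood: Sortino ratio = (9.4% − 3.3%) / 10.8% = 0.565
Highest: Bluefin (0.677).

Bluefin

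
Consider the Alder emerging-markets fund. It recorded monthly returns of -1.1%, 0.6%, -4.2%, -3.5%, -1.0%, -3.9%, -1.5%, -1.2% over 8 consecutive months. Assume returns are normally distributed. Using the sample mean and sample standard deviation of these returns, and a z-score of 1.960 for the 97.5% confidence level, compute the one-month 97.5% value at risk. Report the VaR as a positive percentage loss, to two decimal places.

Mean return μ = -15.80 / 8 = -1.9750%
Σ(r − μ)² = (-1.1 − (-1.9750))² + (0.6 − (-1.9750))² + (-4.2 − (-1.9750))² + … = 20.1550
σ = √[20.1550 / 7] = 1.6968%
VaR = −(μ − z·σ) = −(-1.9750 − 1.960 × 1.6968) = −(-5.3007) = 5.3007%

5.30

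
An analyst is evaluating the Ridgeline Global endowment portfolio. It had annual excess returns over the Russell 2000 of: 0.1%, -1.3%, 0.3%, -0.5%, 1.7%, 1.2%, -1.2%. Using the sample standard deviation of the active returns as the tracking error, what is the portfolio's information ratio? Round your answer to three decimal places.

0.038

Mean return r̄ = 0.30 / 7 = 0.0429%
Σ(r − r̄)² = (0.1 − 0.0429)² + (-1.3 − 0.0429)² + (0.3 − 0.0429)² + … = 7.7971
sample σ = √(7.7971 / 6) = √1.2995 = 1.1400%
IR = r̄ / tracking error = 0.0429 / 1.1400 = 0.0376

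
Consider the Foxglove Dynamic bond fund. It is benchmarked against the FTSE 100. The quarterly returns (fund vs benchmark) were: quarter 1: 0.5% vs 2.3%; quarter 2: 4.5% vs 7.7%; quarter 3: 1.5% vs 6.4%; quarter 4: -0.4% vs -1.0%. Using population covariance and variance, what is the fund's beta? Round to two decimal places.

0.47

r̄p = 1.5250%,  r̄m = 3.8500%
Cov = Σ(rp − r̄p)(rm − r̄m) / 4 = 5.5788
Var(rm) = Σ(rm − r̄m)² / 4 = 11.8125
β = Cov / Var = 5.5788 / 11.8125 = 0.4723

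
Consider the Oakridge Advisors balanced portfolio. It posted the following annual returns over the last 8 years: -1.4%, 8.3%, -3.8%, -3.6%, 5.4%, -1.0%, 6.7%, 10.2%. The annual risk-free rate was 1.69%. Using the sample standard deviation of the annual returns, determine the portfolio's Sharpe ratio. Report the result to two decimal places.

0.16

r̄ = (-1.4 + 8.3 − 3.8 − 3.6 + 5.4 − 1 + 6.7 + 10.2) / 8 = 2.6000%
Σ(r − r̄)² = 223.2600; sample σ = √(223.2600/7) = 5.6475%
Sharpe = (r̄ − rf) / σ = (2.6000 − 1.69) / 5.6475 = 0.9100 / 5.6475 = 0.1611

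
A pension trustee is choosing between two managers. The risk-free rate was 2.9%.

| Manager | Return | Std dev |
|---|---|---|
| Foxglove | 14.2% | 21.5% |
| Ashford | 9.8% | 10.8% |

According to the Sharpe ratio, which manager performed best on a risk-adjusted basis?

Foxglove: Sharpe ratio = (14.2% − 2.9%) / 21.5% = 0.526
Ashford: Sharpe ratio = (9.8% − 2.9%) / 10.8% = 0.639
Highest: Ashford (0.639).

Ashford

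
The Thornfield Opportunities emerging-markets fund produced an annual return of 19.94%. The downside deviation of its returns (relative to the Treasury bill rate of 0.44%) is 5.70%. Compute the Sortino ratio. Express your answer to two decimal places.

3.42

Sortino = (Rp − Rf) / σd = (19.94% − 0.44%) / 5.70% = 19.50% / 5.70% = 3.4211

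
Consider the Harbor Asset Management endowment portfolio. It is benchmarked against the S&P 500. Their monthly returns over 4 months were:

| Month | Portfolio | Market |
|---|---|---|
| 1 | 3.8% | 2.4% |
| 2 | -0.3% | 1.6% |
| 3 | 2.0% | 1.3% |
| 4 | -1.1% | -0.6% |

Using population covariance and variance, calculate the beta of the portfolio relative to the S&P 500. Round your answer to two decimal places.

r̄p = 1.1000%,  r̄m = 1.1750%
Cov = Σ(rp − r̄p)(rm − r̄m) / 4 = 1.6825
Var(rm) = Σ(rm − r̄m)² / 4 = 1.2119
β = Cov / Var = 1.6825 / 1.2119 = 1.3883

1.39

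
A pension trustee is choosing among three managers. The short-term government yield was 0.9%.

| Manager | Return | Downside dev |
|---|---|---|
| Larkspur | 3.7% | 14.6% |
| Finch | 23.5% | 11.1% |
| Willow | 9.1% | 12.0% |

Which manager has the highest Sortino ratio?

Larkspur: Sortino ratio = (3.7% − 0.9%) / 14.6% = 0.192
Finch: Sortino ratio = (23.5% − 0.9%) / 11.1% = 2.036
Willow: Sortino ratio = (9.1% − 0.9%) / 12.0% = 0.683
Highest: Finch (2.036).

Finch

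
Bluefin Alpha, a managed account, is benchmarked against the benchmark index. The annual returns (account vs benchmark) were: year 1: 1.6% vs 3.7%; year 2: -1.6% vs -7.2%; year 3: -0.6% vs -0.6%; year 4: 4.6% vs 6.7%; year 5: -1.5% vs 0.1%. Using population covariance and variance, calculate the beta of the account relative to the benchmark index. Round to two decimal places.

r̄p = 0.5000%,  r̄m = 0.5400%
Cov = Σ(rp − r̄p)(rm − r̄m) / 5 = 9.4240
Var(rm) = Σ(rm − r̄m)² / 5 = 21.8664
β = Cov / Var = 9.4240 / 21.8664 = 0.4310

0.43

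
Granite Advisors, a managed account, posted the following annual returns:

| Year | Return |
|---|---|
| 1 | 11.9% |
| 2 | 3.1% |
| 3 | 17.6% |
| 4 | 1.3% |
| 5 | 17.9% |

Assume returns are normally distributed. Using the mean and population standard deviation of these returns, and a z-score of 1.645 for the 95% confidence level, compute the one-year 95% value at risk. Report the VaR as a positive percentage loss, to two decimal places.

r̄ = (11.9 + 3.1 + 17.6 + 1.3 + 17.9) / 5 = 10.3600%
Population σ = √[Σ(r − r̄)² / 5] = √[246.4320 / 5] = √49.2864 = 7.0204%
VaR = −(r̄ − z·σ) = −(10.3600 − 1.645 × 7.0204) = −(-1.1886) = 1.1886%

1.19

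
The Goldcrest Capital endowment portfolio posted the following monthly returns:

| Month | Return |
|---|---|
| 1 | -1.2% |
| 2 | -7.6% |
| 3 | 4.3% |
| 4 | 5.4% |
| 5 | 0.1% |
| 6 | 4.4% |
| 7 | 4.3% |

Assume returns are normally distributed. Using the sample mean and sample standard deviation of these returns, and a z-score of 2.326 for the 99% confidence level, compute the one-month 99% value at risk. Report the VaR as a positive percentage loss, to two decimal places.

9.49

μ = (-1.2 − 7.6 + 4.3 + 5.4 + 0.1 + 4.4 + 4.3) / 7 = 1.3857%
Σ(r − μ)² = 131.2686; sample σ = √(131.2686/6) = 4.6774%
VaR = −(μ − z·σ) = −(1.3857 − 2.326 × 4.6774) = −(-9.4939) = 9.4939%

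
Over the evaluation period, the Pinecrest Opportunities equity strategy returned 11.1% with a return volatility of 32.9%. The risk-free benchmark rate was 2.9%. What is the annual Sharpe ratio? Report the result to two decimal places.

Sharpe = (Rp − Rf) / σp = (11.1% − 2.9%) / 32.9% = 8.20% / 32.9% = 0.2492

0.25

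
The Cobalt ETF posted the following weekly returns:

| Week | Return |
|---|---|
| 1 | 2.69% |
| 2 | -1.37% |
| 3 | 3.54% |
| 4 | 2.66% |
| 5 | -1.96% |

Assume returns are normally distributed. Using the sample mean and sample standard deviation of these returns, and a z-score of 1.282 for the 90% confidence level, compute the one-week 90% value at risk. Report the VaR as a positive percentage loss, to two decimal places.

r̄ = (2.69 − 1.37 + 3.54 + 2.66 − 1.96) / 5 = 5.560 / 5 = 1.1120%
Σ(r − r̄)² = 26.3791; sample σ = √(26.3791/4) = 2.5680%
VaR = −(r̄ − z·σ) = −(1.1120 − 1.282 × 2.5680) = −(-2.1802) = 2.1802%

2.18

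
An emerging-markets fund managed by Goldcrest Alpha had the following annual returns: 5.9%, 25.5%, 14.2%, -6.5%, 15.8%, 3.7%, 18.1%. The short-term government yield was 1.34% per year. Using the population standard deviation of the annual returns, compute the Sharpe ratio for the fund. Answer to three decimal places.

μ = (5.9 + 25.5 + 14.2 − 6.5 + 15.8 + 3.7 + 18.1) / 7 = 76.70 / 7 = 10.9571%
Population std dev = √[679.4771 / 7] = 9.8523%
Sharpe = (μ − rf) / σ = (10.9571 − 1.34) / 9.8523 = 9.6171 / 9.8523 = 0.9761

0.976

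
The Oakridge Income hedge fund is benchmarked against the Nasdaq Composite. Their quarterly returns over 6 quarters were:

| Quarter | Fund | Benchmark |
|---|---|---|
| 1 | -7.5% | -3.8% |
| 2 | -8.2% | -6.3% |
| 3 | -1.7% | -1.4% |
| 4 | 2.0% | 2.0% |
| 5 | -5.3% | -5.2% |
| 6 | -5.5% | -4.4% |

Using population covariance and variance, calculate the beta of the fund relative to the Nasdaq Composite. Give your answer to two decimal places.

1.20

r̄p = -4.3667%,  r̄m = -3.1833%
Cov = Σ(rp − r̄p)(rm − r̄m) / 6 = 9.1494
Var(rm) = Σ(rm − r̄m)² / 6 = 7.6147
β = Cov / Var = 9.1494 / 7.6147 = 1.2015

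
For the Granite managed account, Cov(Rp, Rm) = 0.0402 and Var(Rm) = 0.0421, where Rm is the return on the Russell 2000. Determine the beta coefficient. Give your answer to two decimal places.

β = Cov(Rp, Rm) / Var(Rm) = 0.0402 / 0.0421 = 0.9549

0.95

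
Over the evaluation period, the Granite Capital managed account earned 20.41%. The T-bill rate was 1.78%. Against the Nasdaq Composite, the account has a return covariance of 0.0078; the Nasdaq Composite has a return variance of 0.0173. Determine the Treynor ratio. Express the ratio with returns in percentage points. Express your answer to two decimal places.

41.32

β = Cov / Var = 0.0078 / 0.0173 = 0.4509
Treynor = (Rp − Rf) / β = (20.41% − 1.78%) / 0.4509 = 18.63 / 0.4509 = 41.3174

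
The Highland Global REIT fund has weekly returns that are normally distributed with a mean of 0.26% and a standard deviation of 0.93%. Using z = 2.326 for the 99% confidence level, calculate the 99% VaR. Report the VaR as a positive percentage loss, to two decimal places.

1.90

VaR (as % loss) = −(μ − z·σ) = −(0.26% − 2.326 × 0.93%) = −(-1.90318%) = 1.90318%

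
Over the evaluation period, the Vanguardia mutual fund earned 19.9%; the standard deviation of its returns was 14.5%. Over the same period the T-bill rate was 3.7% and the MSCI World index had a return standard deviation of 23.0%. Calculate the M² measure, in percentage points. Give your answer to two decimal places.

Sharpe = (Rp − Rf) / σp = (19.9% − 3.7%) / 14.5% = 1.1172
M² = Rf + Sharpe × σm = 3.7% + 1.1172 × 23.0% = 29.3956%

29.40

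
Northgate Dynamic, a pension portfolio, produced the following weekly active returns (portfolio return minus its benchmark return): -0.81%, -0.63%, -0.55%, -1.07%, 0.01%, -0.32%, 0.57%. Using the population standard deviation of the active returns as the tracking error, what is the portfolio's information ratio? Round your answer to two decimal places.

-0.79

Mean return μ = -2.800 / 7 = -0.4000%
Σ(r − μ)² = (-0.81 − (-0.4000))² + (-0.63 − (-0.4000))² + (-0.55 − (-0.4000))² + … = 1.8078
σ = √[1.8078 / 7] = 0.5082%
IR = μ / tracking error = -0.4000 / 0.5082 = -0.7871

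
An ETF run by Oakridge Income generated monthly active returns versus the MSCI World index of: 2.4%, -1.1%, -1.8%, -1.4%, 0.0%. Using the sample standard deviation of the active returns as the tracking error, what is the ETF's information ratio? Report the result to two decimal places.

-0.22

Mean return r̄ = -1.90 / 5 = -0.3800%
Sample std dev = √[11.4480 / 4] = 1.6917%
IR = r̄ / tracking error = -0.3800 / 1.6917 = -0.2246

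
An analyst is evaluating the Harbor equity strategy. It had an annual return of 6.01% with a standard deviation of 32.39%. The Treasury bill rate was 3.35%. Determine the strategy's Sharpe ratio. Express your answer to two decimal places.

Sharpe = (Rp − Rf) / σp = (6.01% − 3.35%) / 32.39% = 2.66% / 32.39% = 0.0821

0.08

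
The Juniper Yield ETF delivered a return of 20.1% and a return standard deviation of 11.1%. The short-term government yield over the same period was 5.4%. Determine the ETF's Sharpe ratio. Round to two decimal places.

Sharpe = (Rp − Rf) / σp = (20.1% − 5.4%) / 11.1% = 14.70% / 11.1% = 1.3243

1.32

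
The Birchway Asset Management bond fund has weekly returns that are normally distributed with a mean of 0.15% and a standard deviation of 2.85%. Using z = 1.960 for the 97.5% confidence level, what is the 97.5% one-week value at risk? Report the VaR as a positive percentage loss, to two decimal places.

VaR (as % loss) = −(μ − z·σ) = −(0.15% − 1.960 × 2.85%) = −(-5.4360%) = 5.4360%

5.44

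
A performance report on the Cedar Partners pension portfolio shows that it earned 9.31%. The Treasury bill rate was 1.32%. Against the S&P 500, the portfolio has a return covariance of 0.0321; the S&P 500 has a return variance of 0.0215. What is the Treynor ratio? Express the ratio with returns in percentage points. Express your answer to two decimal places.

β = Cov / Var = 0.0321 / 0.0215 = 1.4930
Treynor = (Rp − Rf) / β = (9.31% − 1.32%) / 1.4930 = 7.99 / 1.4930 = 5.3516

5.35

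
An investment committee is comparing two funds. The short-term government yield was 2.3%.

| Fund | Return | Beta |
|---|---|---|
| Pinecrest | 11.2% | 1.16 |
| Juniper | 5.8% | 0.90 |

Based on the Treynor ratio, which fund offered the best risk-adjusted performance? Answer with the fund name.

Pinecrest

Pinecrest: Treynor = (11.2% − 2.3%) / 1.16 = 7.672
Juniper: Treynor = (5.8% − 2.3%) / 0.90 = 3.889
Highest: Pinecrest (7.672).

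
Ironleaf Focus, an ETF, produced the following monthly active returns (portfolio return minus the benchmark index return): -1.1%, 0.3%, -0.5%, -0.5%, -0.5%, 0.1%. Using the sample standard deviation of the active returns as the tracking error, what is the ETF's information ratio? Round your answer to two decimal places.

r̄ = (-1.1 + 0.3 − 0.5 − 0.5 − 0.5 + 0.1) / 6 = -2.20 / 6 = -0.3667%
Σ(r − r̄)² = (-1.1 − (-0.3667))² + (0.3 − (-0.3667))² + … = 1.2533
sample σ = √(1.2533 / 5) = √0.2507 = 0.5007%
IR = r̄ / tracking error = -0.3667 / 0.5007 = -0.7324

-0.73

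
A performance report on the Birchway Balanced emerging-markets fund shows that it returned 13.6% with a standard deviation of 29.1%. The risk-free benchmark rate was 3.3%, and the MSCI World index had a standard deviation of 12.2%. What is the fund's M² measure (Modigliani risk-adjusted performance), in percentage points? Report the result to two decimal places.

Sharpe = (Rp − Rf) / σp = (13.6% − 3.3%) / 29.1% = 0.3540
M² = Rf + Sharpe × σm = 3.3% + 0.3540 × 12.2% = 7.6188%

7.62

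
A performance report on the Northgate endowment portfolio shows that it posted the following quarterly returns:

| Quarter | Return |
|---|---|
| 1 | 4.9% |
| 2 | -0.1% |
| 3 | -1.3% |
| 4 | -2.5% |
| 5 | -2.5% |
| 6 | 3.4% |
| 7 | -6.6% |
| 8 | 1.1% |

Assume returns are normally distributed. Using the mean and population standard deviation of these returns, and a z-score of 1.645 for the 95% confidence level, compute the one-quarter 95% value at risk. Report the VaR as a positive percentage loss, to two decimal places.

6.06

μ = (4.9 − 0.1 − 1.3 − 2.5 − 2.5 + 3.4 − 6.6 + 1.1) / 8 = -0.4500%
Σ(r − μ)² = 92.9200; population σ = √(92.9200/8) = 3.4081%
VaR = −(μ − z·σ) = −(-0.4500 − 1.645 × 3.4081) = −(-6.0563) = 6.0563%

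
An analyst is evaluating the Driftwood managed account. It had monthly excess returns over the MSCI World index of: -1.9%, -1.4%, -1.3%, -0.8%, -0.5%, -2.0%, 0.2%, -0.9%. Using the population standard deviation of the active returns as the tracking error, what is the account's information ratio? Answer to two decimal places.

μ = (-1.9 − 1.4 − 1.3 − 0.8 − 0.5 − 2 + 0.2 − 0.9) / 8 = -8.60 / 8 = -1.0750%
Population σ = √[Σ(r − μ)² / 8] = √[3.7550 / 8] = √0.4694 = 0.6851%
IR = μ / tracking error = -1.0750 / 0.6851 = -1.5691

-1.57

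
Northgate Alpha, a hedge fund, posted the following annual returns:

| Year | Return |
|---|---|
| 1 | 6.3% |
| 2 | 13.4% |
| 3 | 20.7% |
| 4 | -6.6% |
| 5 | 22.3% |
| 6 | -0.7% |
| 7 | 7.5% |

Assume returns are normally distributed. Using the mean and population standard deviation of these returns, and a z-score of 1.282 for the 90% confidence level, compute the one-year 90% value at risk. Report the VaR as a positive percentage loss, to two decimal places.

3.65

r̄ = (6.3 + 13.4 + 20.7 − 6.6 + 22.3 − 0.7 + 7.5) / 7 = 62.90 / 7 = 8.9857%
Σ(r − r̄)² = (6.3 − 8.9857)² + (13.4 − 8.9857)² + (20.7 − 8.9857)² + … = 680.1286
population σ = √(680.1286 / 7) = √97.1612 = 9.8570%
VaR = −(r̄ − z·σ) = −(8.9857 − 1.282 × 9.8570) = −(-3.6510) = 3.6510%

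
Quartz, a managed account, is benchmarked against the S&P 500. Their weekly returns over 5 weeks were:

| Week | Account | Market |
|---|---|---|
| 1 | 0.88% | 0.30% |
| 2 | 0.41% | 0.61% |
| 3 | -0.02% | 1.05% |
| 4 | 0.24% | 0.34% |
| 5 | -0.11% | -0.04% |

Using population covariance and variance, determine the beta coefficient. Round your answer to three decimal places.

-0.081

r̄p = 0.2800%,  r̄m = 0.4520%
Cov = Σ(rp − r̄p)(rm − r̄m) / 5 = -0.0107
Var(rm) = Σ(rm − r̄m)² / 5 = 0.1321
β = Cov / Var = -0.0107 / 0.1321 = -0.0810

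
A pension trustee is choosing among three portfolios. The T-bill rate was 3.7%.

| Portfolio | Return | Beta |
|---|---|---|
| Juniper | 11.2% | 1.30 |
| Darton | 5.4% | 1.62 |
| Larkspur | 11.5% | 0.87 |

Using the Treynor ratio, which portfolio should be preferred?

Juniper: Treynor = (11.2% − 3.7%) / 1.30 = 5.769
Darton: Treynor = (5.4% − 3.7%) / 1.62 = 1.049
Larkspur: Treynor = (11.5% − 3.7%) / 0.87 = 8.966
Highest: Larkspur (8.966).

Larkspur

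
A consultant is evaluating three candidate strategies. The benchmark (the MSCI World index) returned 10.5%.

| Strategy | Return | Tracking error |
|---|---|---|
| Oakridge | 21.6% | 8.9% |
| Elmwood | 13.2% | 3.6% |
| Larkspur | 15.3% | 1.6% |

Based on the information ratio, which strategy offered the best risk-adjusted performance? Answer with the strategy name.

Larkspur

Oakridge: IR = (21.6% − 10.5%) / 8.9% = 1.247
Elmwood: IR = (13.2% − 10.5%) / 3.6% = 0.750
Larkspur: IR = (15.3% − 10.5%) / 1.6% = 3.000
Highest: Larkspur (3.000).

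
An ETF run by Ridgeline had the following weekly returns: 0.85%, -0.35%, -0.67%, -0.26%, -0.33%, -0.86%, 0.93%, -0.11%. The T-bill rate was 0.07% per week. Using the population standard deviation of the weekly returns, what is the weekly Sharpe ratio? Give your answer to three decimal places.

r̄ = (0.85 − 0.35 − 0.67 − 0.26 − 0.33 − 0.86 + 0.93 − 0.11) / 8 = -0.800 / 8 = -0.1000%
Σ(r − r̄)² = 3.0070; population σ = √(3.0070/8) = 0.6131%
Sharpe = (r̄ − rf) / σ = (-0.1000 − 0.07) / 0.6131 = -0.1700 / 0.6131 = -0.2773

-0.277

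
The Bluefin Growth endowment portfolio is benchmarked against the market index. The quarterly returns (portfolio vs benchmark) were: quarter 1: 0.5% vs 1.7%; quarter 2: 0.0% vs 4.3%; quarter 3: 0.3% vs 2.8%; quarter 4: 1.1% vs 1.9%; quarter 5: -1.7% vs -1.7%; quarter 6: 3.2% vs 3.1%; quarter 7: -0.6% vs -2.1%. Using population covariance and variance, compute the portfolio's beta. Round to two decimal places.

0.39

r̄p = 0.4000%,  r̄m = 1.4286%
Cov = Σ(rp − r̄p)(rm − r̄m) / 7 = 1.9786
Var(rm) = Σ(rm − r̄m)² / 7 = 5.0649
β = Cov / Var = 1.9786 / 5.0649 = 0.3906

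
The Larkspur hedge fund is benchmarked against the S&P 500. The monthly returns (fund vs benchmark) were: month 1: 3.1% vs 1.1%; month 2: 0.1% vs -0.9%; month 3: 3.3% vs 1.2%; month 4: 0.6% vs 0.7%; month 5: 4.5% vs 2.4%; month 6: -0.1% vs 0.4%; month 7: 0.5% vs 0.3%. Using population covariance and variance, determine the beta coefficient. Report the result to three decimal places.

1.590

r̄p = 1.7143%,  r̄m = 0.7429%
Cov = Σ(rp − r̄p)(rm − r̄m) / 7 = 1.3851
Var(rm) = Σ(rm − r̄m)² / 7 = 0.8710
β = Cov / Var = 1.3851 / 0.8710 = 1.5902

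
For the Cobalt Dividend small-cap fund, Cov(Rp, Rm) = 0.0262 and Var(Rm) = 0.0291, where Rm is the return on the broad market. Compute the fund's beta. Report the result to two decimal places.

β = Cov(Rp, Rm) / Var(Rm) = 0.0262 / 0.0291 = 0.9003

0.90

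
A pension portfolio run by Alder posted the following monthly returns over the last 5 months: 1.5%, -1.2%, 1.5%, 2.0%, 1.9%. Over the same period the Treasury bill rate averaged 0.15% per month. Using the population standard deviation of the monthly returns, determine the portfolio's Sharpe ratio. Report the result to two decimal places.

Mean return μ = 5.70 / 5 = 1.1400%
Population std dev = √[7.0520 / 5] = 1.1876%
Sharpe = (μ − rf) / σ = (1.1400 − 0.15) / 1.1876 = 0.9900 / 1.1876 = 0.8336

0.83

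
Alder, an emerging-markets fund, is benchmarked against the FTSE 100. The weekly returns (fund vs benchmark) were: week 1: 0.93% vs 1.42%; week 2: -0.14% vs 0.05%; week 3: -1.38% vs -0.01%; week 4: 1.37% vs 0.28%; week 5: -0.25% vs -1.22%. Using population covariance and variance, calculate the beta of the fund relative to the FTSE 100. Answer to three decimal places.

0.555

r̄p = 0.1060%,  r̄m = 0.1040%
Cov = Σ(rp − r̄p)(rm − r̄m) / 5 = 0.3922
Var(rm) = Σ(rm − r̄m)² / 5 = 0.7063
β = Cov / Var = 0.3922 / 0.7063 = 0.5553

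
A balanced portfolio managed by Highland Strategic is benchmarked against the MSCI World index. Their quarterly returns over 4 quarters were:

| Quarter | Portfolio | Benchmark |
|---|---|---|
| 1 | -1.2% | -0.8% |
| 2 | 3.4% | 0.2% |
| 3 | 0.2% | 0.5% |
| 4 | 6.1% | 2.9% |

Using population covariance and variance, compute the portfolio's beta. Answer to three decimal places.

1.827

r̄p = 2.1250%,  r̄m = 0.7000%
Cov = Σ(rp − r̄p)(rm − r̄m) / 4 = 3.3700
Var(rm) = Σ(rm − r̄m)² / 4 = 1.8450
β = Cov / Var = 3.3700 / 1.8450 = 1.8266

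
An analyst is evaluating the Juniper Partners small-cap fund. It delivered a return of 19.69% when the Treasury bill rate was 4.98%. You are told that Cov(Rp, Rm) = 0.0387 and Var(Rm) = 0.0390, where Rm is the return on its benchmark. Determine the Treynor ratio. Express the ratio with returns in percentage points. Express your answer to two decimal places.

β = Cov / Var = 0.0387 / 0.0390 = 0.9923
Treynor = (Rp − Rf) / β = (19.69% − 4.98%) / 0.9923 = 14.71 / 0.9923 = 14.8241

14.82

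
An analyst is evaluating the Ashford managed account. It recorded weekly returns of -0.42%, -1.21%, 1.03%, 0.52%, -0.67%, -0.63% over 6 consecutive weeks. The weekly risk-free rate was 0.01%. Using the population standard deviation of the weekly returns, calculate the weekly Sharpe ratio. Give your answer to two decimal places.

μ = (-0.42 − 1.21 + 1.03 + 0.52 − 0.67 − 0.63) / 6 = -0.2300%
Σ(r − μ)² = 3.5002; population σ = √(3.5002/6) = 0.7638%
Sharpe = (μ − rf) / σ = (-0.2300 − 0.01) / 0.7638 = -0.2400 / 0.7638 = -0.3142

-0.31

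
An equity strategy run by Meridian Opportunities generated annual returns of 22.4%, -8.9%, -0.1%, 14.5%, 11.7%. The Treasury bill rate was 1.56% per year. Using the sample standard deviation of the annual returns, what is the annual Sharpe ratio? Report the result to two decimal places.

Mean return r̄ = 39.60 / 5 = 7.9200%
Σ(r − r̄)² = 614.4880; sample σ = √(614.4880/4) = 12.3944%
Sharpe = (r̄ − rf) / σ = (7.9200 − 1.56) / 12.3944 = 6.3600 / 12.3944 = 0.5131

0.51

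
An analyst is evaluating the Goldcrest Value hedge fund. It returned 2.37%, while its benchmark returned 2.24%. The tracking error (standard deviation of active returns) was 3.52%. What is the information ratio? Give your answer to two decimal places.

0.04

IR = (Rp − Rb) / TE = (2.37% − 2.24%) / 3.52% = 0.13% / 3.52% = 0.0369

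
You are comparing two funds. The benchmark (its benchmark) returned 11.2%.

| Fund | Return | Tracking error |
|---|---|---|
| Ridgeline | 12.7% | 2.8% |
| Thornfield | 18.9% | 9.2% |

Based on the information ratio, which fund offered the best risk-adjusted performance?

Ridgeline: IR = (12.7% − 11.2%) / 2.8% = 0.536
Thornfield: IR = (18.9% − 11.2%) / 9.2% = 0.837
Highest: Thornfield (0.837).

Thornfield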